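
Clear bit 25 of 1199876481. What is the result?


1199876481 & ~(1 << 25) = 1166322049

1166322049


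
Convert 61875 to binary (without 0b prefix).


61875 = 1111000110110011 in binary

1111000110110011


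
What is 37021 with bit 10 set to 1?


37021 | (1 << 10) = 37021 | 1024 = 38045

38045


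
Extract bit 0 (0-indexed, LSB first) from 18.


0b10010, position 0 = 0

0


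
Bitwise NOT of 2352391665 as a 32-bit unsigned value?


~0b10001100001101101010010111110001 = 0b1110011110010010101101000001110 = 1942575630 (32-bit unsigned)

1942575630


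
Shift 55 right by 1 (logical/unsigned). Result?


0b110111 >> 1 = 0b11011 = 27

27


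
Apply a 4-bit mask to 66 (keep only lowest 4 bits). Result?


66 & 15 = 2

2


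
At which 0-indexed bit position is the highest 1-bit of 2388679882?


0b10001110011000000101110011001010. Highest set bit at position 31

31


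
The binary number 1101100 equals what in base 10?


1101100 in decimal = 108

108


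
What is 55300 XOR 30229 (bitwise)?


0b1101100000000100 ^ 0b111011000010101 = 0b1010111000010001 = 44561

44561


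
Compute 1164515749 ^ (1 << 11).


1164515749 ^ (1 << 11) = 1164515749 ^ 2048 = 1164513701

1164513701


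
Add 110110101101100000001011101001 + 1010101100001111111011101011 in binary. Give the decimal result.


110110101101100000001011101001 + 1010101100001111111011101011 = 1000001011001110000000111010100 = 1097269716

1097269716


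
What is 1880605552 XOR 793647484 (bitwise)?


0b1110000000101111100001101110000 ^ 0b101111010011100001100101111100 = 0b1011111010110011101101000001100 = 1599724044

1599724044


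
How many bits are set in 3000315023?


0b10110010110101010010110010001111 has 17 set bits

17


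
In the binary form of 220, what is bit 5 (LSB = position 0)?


0b11011100, position 5 = 0

0


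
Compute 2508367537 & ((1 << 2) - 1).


2508367537 & 3 = 1

1


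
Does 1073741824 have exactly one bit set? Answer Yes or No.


0b1000000000000000000000000000000. Only one bit set => Yes

Yes


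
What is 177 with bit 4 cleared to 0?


177 & ~(1 << 4) = 161

161


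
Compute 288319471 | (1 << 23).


288319471 | (1 << 23) = 288319471 | 8388608 = 296708079

296708079


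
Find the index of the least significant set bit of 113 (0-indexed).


0b1110001. Lowest set bit at position 0

0


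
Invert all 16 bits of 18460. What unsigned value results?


18460 ^ 65535 = 47075

47075


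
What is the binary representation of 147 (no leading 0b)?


147 = 10010011 in binary

10010011


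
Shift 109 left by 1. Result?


0b1101101 << 1 = 0b11011010 = 218

218


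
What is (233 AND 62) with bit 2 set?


Step 1: 233 & 62 = 40
Step 2: 40 | (1 << 2) = 40 | 4 = 44

44


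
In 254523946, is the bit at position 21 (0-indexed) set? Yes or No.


0b1111001010111011101000101010, bit 21 = 1. Yes

Yes


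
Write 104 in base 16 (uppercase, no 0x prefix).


104 = 68 hex

68


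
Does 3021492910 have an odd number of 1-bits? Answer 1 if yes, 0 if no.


0b10110100000110000101001010101110 has 14 ones => parity 0

0


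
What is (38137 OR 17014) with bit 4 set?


Step 1: 38137 | 17014 = 55039
Step 2: 55039 | (1 << 4) = 55039 | 16 = 55039

55039


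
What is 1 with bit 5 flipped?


1 ^ (1 << 5) = 1 ^ 32 = 33

33


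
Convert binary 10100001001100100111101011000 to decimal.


10100001001100100111101011000 in decimal = 338055000

338055000


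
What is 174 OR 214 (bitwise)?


0b10101110 | 0b11010110 = 0b11111110 = 254

254


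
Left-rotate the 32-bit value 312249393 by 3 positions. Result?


Rotate 0b10010100111001000110000110001 left by 3 (32-bit) = 0b10010100111001000110000110001000 = 2497995144

2497995144


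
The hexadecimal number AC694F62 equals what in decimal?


AC694F62 hex = 2892582754 decimal

2892582754


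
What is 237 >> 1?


0b11101101 >> 1 = 0b1110110 = 118

118


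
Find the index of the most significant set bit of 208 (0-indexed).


0b11010000. Highest set bit at position 7

7


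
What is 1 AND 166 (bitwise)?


0b1 & 0b10100110 = 0b0 = 0

0


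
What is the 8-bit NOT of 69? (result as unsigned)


~0b1000101 = 0b10111010 = 186 (8-bit unsigned)

186


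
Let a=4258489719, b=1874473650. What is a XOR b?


4258489719 ^ 1874473650 = 2456377285

2456377285


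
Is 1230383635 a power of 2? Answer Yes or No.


0b1001001010101100010101000010011. Multiple bits set => No

No


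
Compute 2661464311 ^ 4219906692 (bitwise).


0b10011110101000101011100011110111 ^ 0b11111011100001101010101010000100 = 0b1100101001001000001001001110011 = 1696862835

1696862835


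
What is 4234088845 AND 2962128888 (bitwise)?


0b11111100010111110001000110001101 & 0b10110000100011100111111111111000 = 0b10110000000011100001000110001000 = 2953712008

2953712008


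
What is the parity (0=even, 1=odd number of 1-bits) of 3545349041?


0b11010011010100011011101110110001 has 18 ones => parity 0

0


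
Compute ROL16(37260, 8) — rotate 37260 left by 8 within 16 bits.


Rotate 0b1001000110001100 left by 8 (16-bit) = 0b1000110010010001 = 35985

35985


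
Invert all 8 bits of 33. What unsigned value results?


33 ^ 255 = 222

222


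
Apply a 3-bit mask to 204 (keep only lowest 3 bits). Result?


204 & 7 = 4

4


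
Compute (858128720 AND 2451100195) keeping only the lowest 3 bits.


Step 1: 858128720 & 2451100195 = 301989888
Step 2: 301989888 & 7 = 0

0


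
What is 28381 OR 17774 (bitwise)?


0b110111011011101 | 0b100010101101110 = 0b110111111111111 = 28671

28671


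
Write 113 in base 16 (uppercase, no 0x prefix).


113 = 71 hex

71


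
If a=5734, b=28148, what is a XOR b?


5734 ^ 28148 = 31634

31634


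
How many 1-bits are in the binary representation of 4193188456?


0b11111001111011101111101001101000 has 21 set bits

21


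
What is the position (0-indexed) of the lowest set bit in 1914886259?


0b1110010001000101101100001110011. Lowest set bit at position 0

0


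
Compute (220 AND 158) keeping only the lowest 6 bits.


Step 1: 220 & 158 = 156
Step 2: 156 & 63 = 28

28


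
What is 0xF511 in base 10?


F511 hex = 62737 decimal

62737


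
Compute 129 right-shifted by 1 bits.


0b10000001 >> 1 = 0b1000000 = 64

64


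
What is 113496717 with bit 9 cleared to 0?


113496717 & ~(1 << 9) = 113496205

113496205


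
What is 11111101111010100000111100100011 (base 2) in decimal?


11111101111010100000111100100011 in decimal = 4259974947

4259974947


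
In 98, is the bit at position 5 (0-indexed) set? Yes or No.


0b1100010, bit 5 = 1. Yes

Yes


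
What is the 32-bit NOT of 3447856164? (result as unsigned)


~0b11001101100000100001110000100100 = 0b110010011111011110001111011011 = 847111131 (32-bit unsigned)

847111131


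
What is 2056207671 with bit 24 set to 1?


2056207671 | (1 << 24) = 2056207671 | 16777216 = 2072984887

2072984887


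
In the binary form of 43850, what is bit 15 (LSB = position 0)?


0b1010101101001010, position 15 = 1

1


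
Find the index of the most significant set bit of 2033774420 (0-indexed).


0b1111001001110001110111101010100. Highest set bit at position 30

30


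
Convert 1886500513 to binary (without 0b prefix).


1886500513 = 1110000011100011011011010100001 in binary

1110000011100011011011010100001


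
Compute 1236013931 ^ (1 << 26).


1236013931 ^ (1 << 26) = 1236013931 ^ 67108864 = 1303122795

1303122795


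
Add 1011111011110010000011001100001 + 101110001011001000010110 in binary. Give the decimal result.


1011111011110010000011001100001 + 101110001011001000010110 = 1100000001100011011100001110111 = 1613871223

1613871223


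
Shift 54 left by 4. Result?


0b110110 << 4 = 0b1101100000 = 864

864


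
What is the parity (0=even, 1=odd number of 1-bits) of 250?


0b11111010 has 6 ones => parity 0

0


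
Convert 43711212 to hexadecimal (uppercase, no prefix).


43711212 = 29AFAEC hex

29AFAEC


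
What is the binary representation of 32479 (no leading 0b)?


32479 = 111111011011111 in binary

111111011011111


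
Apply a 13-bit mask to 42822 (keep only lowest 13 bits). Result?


42822 & 8191 = 1862

1862


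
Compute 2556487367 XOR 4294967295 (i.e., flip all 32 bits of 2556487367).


2556487367 ^ 4294967295 = 1738479928

1738479928


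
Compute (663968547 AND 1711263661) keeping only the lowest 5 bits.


Step 1: 663968547 & 1711263661 = 630410017
Step 2: 630410017 & 31 = 1

1


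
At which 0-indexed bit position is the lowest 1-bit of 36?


0b100100. Lowest set bit at position 2

2


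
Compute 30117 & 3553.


0b111010110100101 & 0b110111100001 = 0b10110100001 = 1441

1441


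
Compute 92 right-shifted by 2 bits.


0b1011100 >> 2 = 0b10111 = 23

23


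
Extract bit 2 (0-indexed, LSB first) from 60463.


0b1110110000101111, position 2 = 1

1


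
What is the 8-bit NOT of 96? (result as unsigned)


~0b1100000 = 0b10011111 = 159 (8-bit unsigned)

159


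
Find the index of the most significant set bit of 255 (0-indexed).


0b11111111. Highest set bit at position 7

7


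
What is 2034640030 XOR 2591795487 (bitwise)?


0b1111001010001100010010010011110 ^ 0b10011010011110111010100100011111 = 0b11100011001111011000110110000001 = 3812461953

3812461953


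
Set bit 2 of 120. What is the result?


120 | (1 << 2) = 120 | 4 = 124

124


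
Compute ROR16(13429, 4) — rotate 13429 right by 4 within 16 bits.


Rotate 0b11010001110101 right by 4 (16-bit) = 0b101001101000111 = 21319

21319


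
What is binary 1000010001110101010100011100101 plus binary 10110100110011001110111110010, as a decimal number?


1000010001110101010100011100101 + 10110100110011001110111110010 = 1011000110101000100011011010111 = 1490306775

1490306775


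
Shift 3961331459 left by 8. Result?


0b11101100000111010001111100000011 << 8 = 0b1110110000011101000111110000001100000000 = 1014100853504

1014100853504


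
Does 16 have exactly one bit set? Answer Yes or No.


0b10000. Only one bit set => Yes

Yes


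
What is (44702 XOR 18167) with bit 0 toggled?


Step 1: 44702 ^ 18167 = 59497
Step 2: 59497 ^ (1 << 0) = 59497 ^ 1 = 59496

59496


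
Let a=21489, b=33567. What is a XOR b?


21489 ^ 33567 = 53486

53486


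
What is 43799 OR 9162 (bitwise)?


0b1010101100010111 | 0b10001111001010 = 0b1010101111011111 = 43999

43999


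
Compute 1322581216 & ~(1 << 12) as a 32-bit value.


1322581216 & ~(1 << 12) = 1322577120

1322577120


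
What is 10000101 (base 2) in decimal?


10000101 in decimal = 133

133


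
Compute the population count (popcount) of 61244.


0b1110111100111100 has 11 set bits

11


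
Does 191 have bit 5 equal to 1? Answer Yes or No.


0b10111111, bit 5 = 1. Yes

Yes


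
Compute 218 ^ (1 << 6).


218 ^ (1 << 6) = 218 ^ 64 = 154

154


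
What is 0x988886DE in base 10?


988886DE hex = 2559084254 decimal

2559084254


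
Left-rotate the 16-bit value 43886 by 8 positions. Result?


Rotate 0b1010101101101110 left by 8 (16-bit) = 0b110111010101011 = 28331

28331


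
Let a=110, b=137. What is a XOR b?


110 ^ 137 = 231

231


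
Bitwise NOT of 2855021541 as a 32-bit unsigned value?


~0b10101010001011000010101111100101 = 0b1010101110100111101010000011010 = 1439945754 (32-bit unsigned)

1439945754


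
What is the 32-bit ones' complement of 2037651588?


2037651588 ^ 4294967295 = 2257315707

2257315707


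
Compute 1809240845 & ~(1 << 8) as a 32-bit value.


1809240845 & ~(1 << 8) = 1809240589

1809240589


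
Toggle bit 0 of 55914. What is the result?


55914 ^ (1 << 0) = 55914 ^ 1 = 55915

55915


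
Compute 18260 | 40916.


0b100011101010100 | 0b1001111111010100 = 0b1101111111010100 = 57300

57300


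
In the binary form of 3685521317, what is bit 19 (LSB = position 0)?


0b11011011101011001001011110100101, position 19 = 1

1


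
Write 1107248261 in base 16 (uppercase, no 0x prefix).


1107248261 = 41FF4485 hex

41FF4485


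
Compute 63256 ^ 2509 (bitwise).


0b1111011100011000 ^ 0b100111001101 = 0b1111111011010101 = 65237

65237


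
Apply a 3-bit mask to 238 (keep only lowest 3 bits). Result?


238 & 7 = 6

6


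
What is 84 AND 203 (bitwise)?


0b1010100 & 0b11001011 = 0b1000000 = 64

64


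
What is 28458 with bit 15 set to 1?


28458 | (1 << 15) = 28458 | 32768 = 61226

61226


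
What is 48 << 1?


0b110000 << 1 = 0b1100000 = 96

96


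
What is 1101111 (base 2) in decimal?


1101111 in decimal = 111

111


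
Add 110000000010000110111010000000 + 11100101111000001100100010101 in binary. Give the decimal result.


110000000010000110111010000000 + 11100101111000001100100010101 = 1001100110001001000011110010101 = 1287948181

1287948181


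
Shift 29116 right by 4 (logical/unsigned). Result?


0b111000110111100 >> 4 = 0b11100011011 = 1819

1819


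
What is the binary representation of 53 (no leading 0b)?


53 = 110101 in binary

110101


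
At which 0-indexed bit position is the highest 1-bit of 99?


0b1100011. Highest set bit at position 6

6


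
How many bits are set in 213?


0b11010101 has 5 set bits

5


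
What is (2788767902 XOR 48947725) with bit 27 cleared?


Step 1: 2788767902 ^ 48947725 = 2765347475
Step 2: 2765347475 & ~(1 << 27) = 2765347475

2765347475


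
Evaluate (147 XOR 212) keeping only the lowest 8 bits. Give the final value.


Step 1: 147 ^ 212 = 71
Step 2: 71 & 255 = 71

71


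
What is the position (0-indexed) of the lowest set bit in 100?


0b1100100. Lowest set bit at position 2

2


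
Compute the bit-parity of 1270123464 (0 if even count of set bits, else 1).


0b1001011101101001000101111001000 has 15 ones => parity 1

1


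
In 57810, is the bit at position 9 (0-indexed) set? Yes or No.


0b1110000111010010, bit 9 = 0. No

No


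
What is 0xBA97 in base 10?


BA97 hex = 47767 decimal

47767


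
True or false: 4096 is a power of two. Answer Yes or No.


0b1000000000000. Only one bit set => Yes

Yes


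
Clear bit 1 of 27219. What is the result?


27219 & ~(1 << 1) = 27217

27217


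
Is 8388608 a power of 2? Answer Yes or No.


0b100000000000000000000000. Only one bit set => Yes

Yes


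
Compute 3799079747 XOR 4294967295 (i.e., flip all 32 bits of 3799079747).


3799079747 ^ 4294967295 = 495887548

495887548


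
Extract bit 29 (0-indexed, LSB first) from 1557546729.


0b1011100110101100100011011101001, position 29 = 0

0


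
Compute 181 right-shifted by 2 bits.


0b10110101 >> 2 = 0b101101 = 45

45


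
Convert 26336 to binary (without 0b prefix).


26336 = 110011011100000 in binary

110011011100000


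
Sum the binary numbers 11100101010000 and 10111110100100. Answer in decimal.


11100101010000 + 10111110100100 = 110100011110100 = 26868

26868


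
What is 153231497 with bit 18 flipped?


153231497 ^ (1 << 18) = 153231497 ^ 262144 = 153493641

153493641


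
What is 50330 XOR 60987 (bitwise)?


0b1100010010011010 ^ 0b1110111000111011 = 0b10101010100001 = 10913

10913


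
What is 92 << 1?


0b1011100 << 1 = 0b10111000 = 184

184


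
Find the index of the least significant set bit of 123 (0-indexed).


0b1111011. Lowest set bit at position 0

0


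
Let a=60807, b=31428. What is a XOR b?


60807 ^ 31428 = 38723

38723


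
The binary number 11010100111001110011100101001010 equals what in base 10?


11010100111001110011100101001010 in decimal = 3571923274

3571923274


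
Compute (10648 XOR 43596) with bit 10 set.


Step 1: 10648 ^ 43596 = 33748
Step 2: 33748 | (1 << 10) = 33748 | 1024 = 34772

34772


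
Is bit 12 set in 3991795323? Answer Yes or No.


0b11101101111011011111011001111011, bit 12 = 1. Yes

Yes


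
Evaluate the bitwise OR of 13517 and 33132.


0b11010011001101 | 0b1000000101101100 = 0b1011010111101101 = 46573

46573


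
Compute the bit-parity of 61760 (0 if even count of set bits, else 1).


0b1111000101000000 has 6 ones => parity 0

0


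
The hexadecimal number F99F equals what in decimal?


F99F hex = 63903 decimal

63903


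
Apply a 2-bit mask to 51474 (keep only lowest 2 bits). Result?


51474 & 3 = 2

2


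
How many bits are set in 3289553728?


0b11000100000100101001101101000000 has 11 set bits

11


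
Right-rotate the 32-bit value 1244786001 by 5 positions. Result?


Rotate 0b1001010001100011110110101010001 right by 5 (32-bit) = 0b10001010010100011000111101101010 = 2320600938

2320600938


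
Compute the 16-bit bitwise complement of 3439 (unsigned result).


~0b110101101111 = 0b1111001010010000 = 62096 (16-bit unsigned)

62096


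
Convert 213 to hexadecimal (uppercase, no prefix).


213 = D5 hex

D5


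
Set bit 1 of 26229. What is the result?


26229 | (1 << 1) = 26229 | 2 = 26231

26231


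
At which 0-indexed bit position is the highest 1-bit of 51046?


0b1100011101100110. Highest set bit at position 15

15


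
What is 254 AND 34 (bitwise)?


0b11111110 & 0b100010 = 0b100010 = 34

34


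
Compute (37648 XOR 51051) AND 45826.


Step 1: 37648 ^ 51051 = 21627
Step 2: 21627 & 45826 = 4098

4098


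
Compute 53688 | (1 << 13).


53688 | (1 << 13) = 53688 | 8192 = 61880

61880


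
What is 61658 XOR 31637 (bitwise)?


0b1111000011011010 ^ 0b111101110010101 = 0b1000101101001111 = 35663

35663


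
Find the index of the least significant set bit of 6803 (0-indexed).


0b1101010010011. Lowest set bit at position 0

0


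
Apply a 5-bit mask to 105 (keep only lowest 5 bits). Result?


105 & 31 = 9

9


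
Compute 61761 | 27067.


0b1111000101000001 | 0b110100110111011 = 0b1111100111111011 = 63995

63995


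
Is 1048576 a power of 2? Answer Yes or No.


0b100000000000000000000. Only one bit set => Yes

Yes


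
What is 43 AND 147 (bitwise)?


0b101011 & 0b10010011 = 0b11 = 3

3


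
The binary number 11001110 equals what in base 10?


11001110 in decimal = 206

206


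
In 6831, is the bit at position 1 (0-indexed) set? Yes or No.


0b1101010101111, bit 1 = 1. Yes

Yes


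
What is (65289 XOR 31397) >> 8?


Step 1: 65289 ^ 31397 = 34220
Step 2: 34220 >> 8 = 133

133


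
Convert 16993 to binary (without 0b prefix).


16993 = 100001001100001 in binary

100001001100001


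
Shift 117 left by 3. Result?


0b1110101 << 3 = 0b1110101000 = 936

936


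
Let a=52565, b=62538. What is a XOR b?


52565 ^ 62538 = 14623

14623


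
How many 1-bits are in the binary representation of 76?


0b1001100 has 3 set bits

3


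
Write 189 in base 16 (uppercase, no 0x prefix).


189 = BD hex

BD


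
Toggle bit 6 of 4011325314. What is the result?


4011325314 ^ (1 << 6) = 4011325314 ^ 64 = 4011325378

4011325378


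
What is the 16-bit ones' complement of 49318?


49318 ^ 65535 = 16217

16217


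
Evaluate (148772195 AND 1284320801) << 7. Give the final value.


Step 1: 148772195 & 1284320801 = 143393825
Step 2: 143393825 << 7 = 18354409600

18354409600


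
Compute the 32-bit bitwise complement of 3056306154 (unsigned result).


~0b10110110001010111000011111101010 = 0b1001001110101000111100000010101 = 1238661141 (32-bit unsigned)

1238661141


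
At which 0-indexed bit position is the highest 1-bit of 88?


0b1011000. Highest set bit at position 6

6


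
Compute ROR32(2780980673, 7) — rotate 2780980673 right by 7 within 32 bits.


Rotate 0b10100101110000100110010111000001 right by 7 (32-bit) = 0b10000011010010111000010011001011 = 2202764491

2202764491


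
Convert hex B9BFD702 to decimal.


B9BFD702 hex = 3116357378 decimal

3116357378


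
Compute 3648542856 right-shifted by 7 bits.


0b11011001011110000101100010001000 >> 7 = 0b1101100101111000010110001 = 28504241

28504241


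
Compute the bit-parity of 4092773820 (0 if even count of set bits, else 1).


0b11110011111100101100010110111100 has 20 ones => parity 0

0


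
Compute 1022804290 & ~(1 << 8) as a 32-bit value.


1022804290 & ~(1 << 8) = 1022804034

1022804034


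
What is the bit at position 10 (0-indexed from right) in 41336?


0b1010000101111000, position 10 = 0

0


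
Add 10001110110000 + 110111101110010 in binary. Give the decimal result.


10001110110000 + 110111101110010 = 1001001100100010 = 37666

37666


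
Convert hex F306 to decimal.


F306 hex = 62214 decimal

62214


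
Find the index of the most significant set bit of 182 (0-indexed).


0b10110110. Highest set bit at position 7

7


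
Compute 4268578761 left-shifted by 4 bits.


0b11111110011011010101011111001001 << 4 = 0b111111100110110101010111110010010000 = 68297260176

68297260176


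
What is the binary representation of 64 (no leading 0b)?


64 = 1000000 in binary

1000000


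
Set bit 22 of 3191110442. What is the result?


3191110442 | (1 << 22) = 3191110442 | 4194304 = 3195304746

3195304746


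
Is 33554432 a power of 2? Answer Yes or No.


0b10000000000000000000000000. Only one bit set => Yes

Yes


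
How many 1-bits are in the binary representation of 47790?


0b1011101010101110 has 10 set bits

10


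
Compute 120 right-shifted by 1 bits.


0b1111000 >> 1 = 0b111100 = 60

60


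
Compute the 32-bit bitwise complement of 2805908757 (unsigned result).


~0b10100111001111101100010100010101 = 0b1011000110000010011101011101010 = 1489058538 (32-bit unsigned)

1489058538


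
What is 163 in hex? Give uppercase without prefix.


163 = A3 hex

A3


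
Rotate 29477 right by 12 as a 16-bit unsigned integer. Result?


Rotate 0b111001100100101 right by 12 (16-bit) = 0b11001001010111 = 12887

12887


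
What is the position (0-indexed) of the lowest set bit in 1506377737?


0b1011001110010011000000000001001. Lowest set bit at position 0

0


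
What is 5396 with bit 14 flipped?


5396 ^ (1 << 14) = 5396 ^ 16384 = 21780

21780


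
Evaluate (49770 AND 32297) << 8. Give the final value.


Step 1: 49770 & 32297 = 16936
Step 2: 16936 << 8 = 4335616

4335616


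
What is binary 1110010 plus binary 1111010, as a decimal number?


1110010 + 1111010 = 11101100 = 236

236


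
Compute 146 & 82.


0b10010010 & 0b1010010 = 0b10010 = 18

18


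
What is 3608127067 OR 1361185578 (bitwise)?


0b11010111000011111010011001011011 | 0b1010001001000100000101100101010 = 0b11010111001011111010111101111011 = 3610226555

3610226555


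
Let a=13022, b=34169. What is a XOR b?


13022 ^ 34169 = 47015

47015


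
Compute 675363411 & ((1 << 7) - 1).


675363411 & 127 = 83

83


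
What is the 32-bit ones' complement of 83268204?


83268204 ^ 4294967295 = 4211699091

4211699091


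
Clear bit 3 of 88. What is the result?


88 & ~(1 << 3) = 80

80


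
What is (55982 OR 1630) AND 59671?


Step 1: 55982 | 1630 = 57086
Step 2: 57086 & 59671 = 51222

51222


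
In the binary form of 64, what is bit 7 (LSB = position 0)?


0b1000000, position 7 = 0

0


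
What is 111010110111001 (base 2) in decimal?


111010110111001 in decimal = 30137

30137


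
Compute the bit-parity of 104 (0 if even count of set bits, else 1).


0b1101000 has 3 ones => parity 1

1


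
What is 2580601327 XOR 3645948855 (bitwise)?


0b10011001110100001101100111101111 ^ 0b11011001010100001100001110110111 = 0b1000000100000000001101001011000 = 1082137176

1082137176


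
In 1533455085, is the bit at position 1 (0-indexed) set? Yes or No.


0b1011011011001101010101011101101, bit 1 = 0. No

No


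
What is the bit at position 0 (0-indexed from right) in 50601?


0b1100010110101001, position 0 = 1

1


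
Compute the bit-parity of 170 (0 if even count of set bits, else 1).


0b10101010 has 4 ones => parity 0

0


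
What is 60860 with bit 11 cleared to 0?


60860 & ~(1 << 11) = 58812

58812


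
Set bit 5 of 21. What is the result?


21 | (1 << 5) = 21 | 32 = 53

53


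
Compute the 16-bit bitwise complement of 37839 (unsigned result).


~0b1001001111001111 = 0b110110000110000 = 27696 (16-bit unsigned)

27696


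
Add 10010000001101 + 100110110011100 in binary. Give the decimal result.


10010000001101 + 100110110011100 = 111000110101001 = 29097

29097


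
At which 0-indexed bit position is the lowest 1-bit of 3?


0b11. Lowest set bit at position 0

0


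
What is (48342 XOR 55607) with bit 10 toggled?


Step 1: 48342 ^ 55607 = 26081
Step 2: 26081 ^ (1 << 10) = 26081 ^ 1024 = 25057

25057


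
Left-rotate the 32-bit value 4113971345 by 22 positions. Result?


Rotate 0b11110101001101100011100010010001 left by 22 (32-bit) = 0b100100011111010100110110001110 = 612191630

612191630


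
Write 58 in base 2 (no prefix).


58 = 111010 in binary

111010


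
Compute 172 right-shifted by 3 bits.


0b10101100 >> 3 = 0b10101 = 21

21


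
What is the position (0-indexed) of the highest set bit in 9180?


0b10001111011100. Highest set bit at position 13

13


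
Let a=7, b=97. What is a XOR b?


7 ^ 97 = 102

102


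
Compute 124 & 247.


0b1111100 & 0b11110111 = 0b1110100 = 116

116


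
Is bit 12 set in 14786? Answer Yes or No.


0b11100111000010, bit 12 = 1. Yes

Yes


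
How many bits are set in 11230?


0b10101111011110 has 10 set bits

10


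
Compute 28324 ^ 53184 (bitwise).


0b110111010100100 ^ 0b1100111111000000 = 0b1010000101100100 = 41316

41316


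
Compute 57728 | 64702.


0b1110000110000000 | 0b1111110010111110 = 0b1111110110111110 = 64958

64958


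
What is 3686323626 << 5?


0b11011011101110001101010110101010 << 5 = 0b1101101110111000110101011010101000000 = 117962356032

117962356032


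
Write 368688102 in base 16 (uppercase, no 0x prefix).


368688102 = 15F9BBE6 hex

15F9BBE6


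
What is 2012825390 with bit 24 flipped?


2012825390 ^ (1 << 24) = 2012825390 ^ 16777216 = 1996048174

1996048174


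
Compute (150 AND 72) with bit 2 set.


Step 1: 150 & 72 = 0
Step 2: 0 | (1 << 2) = 0 | 4 = 4

4


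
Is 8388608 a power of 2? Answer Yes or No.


0b100000000000000000000000. Only one bit set => Yes

Yes


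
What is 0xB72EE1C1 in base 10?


B72EE1C1 hex = 3073302977 decimal

3073302977


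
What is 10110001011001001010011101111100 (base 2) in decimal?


10110001011001001010011101111100 in decimal = 2976163708

2976163708


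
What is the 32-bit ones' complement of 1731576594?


1731576594 ^ 4294967295 = 2563390701

2563390701


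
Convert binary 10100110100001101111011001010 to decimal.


10100110100001101111011001010 in decimal = 349232842

349232842


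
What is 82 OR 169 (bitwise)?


0b1010010 | 0b10101001 = 0b11111011 = 251

251


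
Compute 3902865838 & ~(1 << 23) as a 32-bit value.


3902865838 & ~(1 << 23) = 3894477230

3894477230


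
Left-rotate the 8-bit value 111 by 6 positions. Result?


Rotate 0b1101111 left by 6 (8-bit) = 0b11011011 = 219

219


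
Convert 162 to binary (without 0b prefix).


162 = 10100010 in binary

10100010


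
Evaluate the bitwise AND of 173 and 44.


0b10101101 & 0b101100 = 0b101100 = 44

44


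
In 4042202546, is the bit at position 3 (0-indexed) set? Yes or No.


0b11110000111011110001110110110010, bit 3 = 0. No

No


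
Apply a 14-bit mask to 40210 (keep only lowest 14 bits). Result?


40210 & 16383 = 7442

7442


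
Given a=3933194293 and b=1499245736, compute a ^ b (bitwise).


3933194293 ^ 1499245736 = 3006489757

3006489757


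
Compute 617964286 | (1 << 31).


617964286 | (1 << 31) = 617964286 | 2147483648 = 2765447934

2765447934


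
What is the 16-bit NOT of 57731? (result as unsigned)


~0b1110000110000011 = 0b1111001111100 = 7804 (16-bit unsigned)

7804


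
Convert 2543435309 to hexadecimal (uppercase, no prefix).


2543435309 = 9799BE2D hex

9799BE2D


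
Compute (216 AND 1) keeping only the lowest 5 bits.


Step 1: 216 & 1 = 0
Step 2: 0 & 31 = 0

0


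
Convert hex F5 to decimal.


F5 hex = 245 decimal

245


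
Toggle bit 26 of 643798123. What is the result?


643798123 ^ (1 << 26) = 643798123 ^ 67108864 = 576689259

576689259


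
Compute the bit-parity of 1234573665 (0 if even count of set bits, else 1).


0b1001001100101100001100101100001 has 13 ones => parity 1

1


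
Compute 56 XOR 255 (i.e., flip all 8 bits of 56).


56 ^ 255 = 199

199


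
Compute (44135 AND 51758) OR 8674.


Step 1: 44135 & 51758 = 34854
Step 2: 34854 | 8674 = 43494

43494


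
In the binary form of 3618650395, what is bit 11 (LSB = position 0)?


0b11010111101100000011100100011011, position 11 = 1

1


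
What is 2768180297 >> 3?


0b10100100111111110001010001001001 >> 3 = 0b10100100111111110001010001001 = 346022537

346022537


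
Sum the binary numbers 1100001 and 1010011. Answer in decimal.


1100001 + 1010011 = 10110100 = 180

180


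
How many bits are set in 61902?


0b1111000111001110 has 10 set bits

10


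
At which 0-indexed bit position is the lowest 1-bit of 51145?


0b1100011111001001. Lowest set bit at position 0

0


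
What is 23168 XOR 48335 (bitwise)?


0b101101010000000 ^ 0b1011110011001111 = 0b1110011001001111 = 58959

58959


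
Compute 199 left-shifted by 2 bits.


0b11000111 << 2 = 0b1100011100 = 796

796


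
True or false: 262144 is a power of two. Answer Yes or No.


0b1000000000000000000. Only one bit set => Yes

Yes


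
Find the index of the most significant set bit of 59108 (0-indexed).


0b1110011011100100. Highest set bit at position 15

15


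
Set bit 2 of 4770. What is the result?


4770 | (1 << 2) = 4770 | 4 = 4774

4774


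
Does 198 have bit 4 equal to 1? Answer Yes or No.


0b11000110, bit 4 = 0. No

No


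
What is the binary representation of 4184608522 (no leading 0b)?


4184608522 = 11111001011011000000111100001010 in binary

11111001011011000000111100001010


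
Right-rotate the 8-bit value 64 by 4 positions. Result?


Rotate 0b1000000 right by 4 (8-bit) = 0b100 = 4

4


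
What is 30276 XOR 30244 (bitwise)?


0b111011001000100 ^ 0b111011000100100 = 0b1100000 = 96

96


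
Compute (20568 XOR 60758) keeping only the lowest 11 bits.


Step 1: 20568 ^ 60758 = 48398
Step 2: 48398 & 2047 = 1294

1294


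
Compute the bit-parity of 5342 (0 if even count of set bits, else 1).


0b1010011011110 has 8 ones => parity 0

0


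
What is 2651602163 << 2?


0b10011110000011000011110011110011 << 2 = 0b1001111000001100001111001111001100 = 10606408652

10606408652


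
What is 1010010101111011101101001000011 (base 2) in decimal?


1010010101111011101101001000011 in decimal = 1388173891

1388173891


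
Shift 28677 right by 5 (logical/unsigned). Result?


0b111000000000101 >> 5 = 0b1110000000 = 896

896


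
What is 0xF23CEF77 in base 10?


F23CEF77 hex = 4064079735 decimal

4064079735


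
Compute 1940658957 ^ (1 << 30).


1940658957 ^ (1 << 30) = 1940658957 ^ 1073741824 = 866917133

866917133


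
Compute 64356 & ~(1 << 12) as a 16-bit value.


64356 & ~(1 << 12) = 60260

60260


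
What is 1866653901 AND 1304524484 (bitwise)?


0b1101111010000101110000011001101 & 0b1001101110000010111011011000100 = 0b1001101010000000110000011000100 = 1296064708

1296064708


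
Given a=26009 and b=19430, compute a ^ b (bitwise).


26009 ^ 19430 = 11903

11903


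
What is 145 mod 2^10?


145 & 1023 = 145

145


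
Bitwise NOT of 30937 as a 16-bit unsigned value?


~0b111100011011001 = 0b1000011100100110 = 34598 (16-bit unsigned)

34598


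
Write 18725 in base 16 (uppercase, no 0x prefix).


18725 = 4925 hex

4925


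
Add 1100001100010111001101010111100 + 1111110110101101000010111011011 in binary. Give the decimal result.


1100001100010111001101010111100 + 1111110110101101000010111011011 = 11100000011000100010000010010111 = 3764527255

3764527255


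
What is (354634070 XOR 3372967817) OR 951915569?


Step 1: 354634070 ^ 3372967817 = 3693620959
Step 2: 3693620959 | 951915569 = 4240260863

4240260863


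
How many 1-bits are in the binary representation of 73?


0b1001001 has 3 set bits

3


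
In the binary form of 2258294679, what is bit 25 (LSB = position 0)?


0b10000110100110101101011110010111, position 25 = 1

1


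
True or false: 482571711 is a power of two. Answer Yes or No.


0b11100110000110111010110111111. Multiple bits set => No

No


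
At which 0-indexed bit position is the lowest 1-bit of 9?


0b1001. Lowest set bit at position 0

0


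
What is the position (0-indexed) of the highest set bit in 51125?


0b1100011110110101. Highest set bit at position 15

15


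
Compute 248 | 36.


0b11111000 | 0b100100 = 0b11111100 = 252

252


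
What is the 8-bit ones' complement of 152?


152 ^ 255 = 103

103


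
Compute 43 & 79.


0b101011 & 0b1001111 = 0b1011 = 11

11


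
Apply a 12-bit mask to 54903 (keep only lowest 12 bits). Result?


54903 & 4095 = 1655

1655


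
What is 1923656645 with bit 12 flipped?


1923656645 ^ (1 << 12) = 1923656645 ^ 4096 = 1923660741

1923660741


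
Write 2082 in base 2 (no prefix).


2082 = 100000100010 in binary

100000100010


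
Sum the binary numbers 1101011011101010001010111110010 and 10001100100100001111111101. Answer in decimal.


1101011011101010001010111110010 + 10001100100100001111111101 = 1101101101001110101100111101111 = 1839684079

1839684079


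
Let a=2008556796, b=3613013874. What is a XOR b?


2008556796 ^ 3613013874 = 2699170702

2699170702


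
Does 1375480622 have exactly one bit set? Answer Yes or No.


0b1010001111111000010101100101110. Multiple bits set => No

No


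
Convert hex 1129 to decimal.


1129 hex = 4393 decimal

4393


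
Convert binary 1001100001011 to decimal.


1001100001011 in decimal = 4875

4875


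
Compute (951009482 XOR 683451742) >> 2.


Step 1: 951009482 ^ 683451742 = 269739412
Step 2: 269739412 >> 2 = 67434853

67434853


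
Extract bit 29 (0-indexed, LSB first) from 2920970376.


0b10101110000110100111100010001000, position 29 = 1

1


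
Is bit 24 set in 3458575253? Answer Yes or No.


0b11001110001001011010101110010101, bit 24 = 0. No

No


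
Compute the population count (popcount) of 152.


0b10011000 has 3 set bits

3


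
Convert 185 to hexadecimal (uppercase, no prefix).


185 = B9 hex

B9


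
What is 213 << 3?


0b11010101 << 3 = 0b11010101000 = 1704

1704


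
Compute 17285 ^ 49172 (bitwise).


0b100001110000101 ^ 0b1100000000010100 = 0b1000001110010001 = 33681

33681


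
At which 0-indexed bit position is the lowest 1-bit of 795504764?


0b101111011010100111000001111100. Lowest set bit at position 2

2


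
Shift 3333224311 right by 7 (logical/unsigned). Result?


0b11000110101011001111011101110111 >> 7 = 0b1100011010101100111101110 = 26040814

26040814


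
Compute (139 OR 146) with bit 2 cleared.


Step 1: 139 | 146 = 155
Step 2: 155 & ~(1 << 2) = 155

155


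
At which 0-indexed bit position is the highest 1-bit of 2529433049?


0b10010110110001000001010111011001. Highest set bit at position 31

31


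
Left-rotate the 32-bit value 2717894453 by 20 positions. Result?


Rotate 0b10100001111111111100011100110101 left by 20 (32-bit) = 0b1110011010110100001111111111100 = 1935286268

1935286268


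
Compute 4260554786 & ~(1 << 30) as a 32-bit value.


4260554786 & ~(1 << 30) = 3186812962

3186812962


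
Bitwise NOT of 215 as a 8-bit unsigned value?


~0b11010111 = 0b101000 = 40 (8-bit unsigned)

40


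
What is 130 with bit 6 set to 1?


130 | (1 << 6) = 130 | 64 = 194

194


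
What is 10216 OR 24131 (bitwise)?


0b10011111101000 | 0b101111001000011 = 0b111111111101011 = 32747

32747


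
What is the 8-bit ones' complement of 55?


55 ^ 255 = 200

200


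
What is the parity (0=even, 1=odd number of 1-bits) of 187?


0b10111011 has 6 ones => parity 0

0


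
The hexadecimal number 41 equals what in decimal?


41 hex = 65 decimal

65


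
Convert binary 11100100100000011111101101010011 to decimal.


11100100100000011111101101010011 in decimal = 3833723731

3833723731


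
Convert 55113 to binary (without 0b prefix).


55113 = 1101011101001001 in binary

1101011101001001


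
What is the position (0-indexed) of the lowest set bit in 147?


0b10010011. Lowest set bit at position 0

0


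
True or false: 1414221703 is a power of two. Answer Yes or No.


0b1010100010010110100111110000111. Multiple bits set => No

No


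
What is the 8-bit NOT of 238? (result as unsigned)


~0b11101110 = 0b10001 = 17 (8-bit unsigned)

17


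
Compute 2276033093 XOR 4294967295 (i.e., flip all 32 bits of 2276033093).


2276033093 ^ 4294967295 = 2018934202

2018934202


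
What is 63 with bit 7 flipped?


63 ^ (1 << 7) = 63 ^ 128 = 191

191


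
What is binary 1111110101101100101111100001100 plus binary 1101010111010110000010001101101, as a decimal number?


1111110101101100101111100001100 + 1101010111010110000010001101101 = 11101001101000010110001101111001 = 3919668089

3919668089


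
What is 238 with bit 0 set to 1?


238 | (1 << 0) = 238 | 1 = 239

239


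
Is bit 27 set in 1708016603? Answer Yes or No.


0b1100101110011100100001111011011, bit 27 = 0. No

No


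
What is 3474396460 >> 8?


0b11001111000101110001010100101100 >> 8 = 0b110011110001011100010101 = 13571861

13571861


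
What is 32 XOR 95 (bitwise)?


0b100000 ^ 0b1011111 = 0b1111111 = 127

127


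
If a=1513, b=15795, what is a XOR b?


1513 ^ 15795 = 14426

14426


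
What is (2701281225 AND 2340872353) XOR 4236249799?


Step 1: 2701281225 & 2340872353 = 2164408449
Step 2: 2164408449 ^ 4236249799 = 2105690694

2105690694


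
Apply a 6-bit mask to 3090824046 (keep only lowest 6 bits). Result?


3090824046 & 63 = 46

46


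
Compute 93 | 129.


0b1011101 | 0b10000001 = 0b11011101 = 221

221


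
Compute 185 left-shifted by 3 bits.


0b10111001 << 3 = 0b10111001000 = 1480

1480


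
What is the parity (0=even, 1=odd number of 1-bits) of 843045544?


0b110010001111111101101010101000 has 17 ones => parity 1

1


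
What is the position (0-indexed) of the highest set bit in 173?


0b10101101. Highest set bit at position 7

7


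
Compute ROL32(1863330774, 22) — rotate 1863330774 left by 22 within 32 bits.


Rotate 0b1101111000100000010101111010110 left by 22 (32-bit) = 0b11110101100110111100010000001010 = 4120626186

4120626186
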